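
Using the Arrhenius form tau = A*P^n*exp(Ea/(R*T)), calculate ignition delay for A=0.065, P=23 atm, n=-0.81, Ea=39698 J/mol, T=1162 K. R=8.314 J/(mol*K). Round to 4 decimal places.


tau = A * P^n * exp(Ea/(R*T))
P^n = 23^(-0.81) = 0.07888609
Ea/(R*T) = 39698/(8.314*1162) = 4.109155
exp(Ea/(R*T)) = 60.895214
tau = 0.065 * 0.07888609 * 60.895214 = 0.3122 ms


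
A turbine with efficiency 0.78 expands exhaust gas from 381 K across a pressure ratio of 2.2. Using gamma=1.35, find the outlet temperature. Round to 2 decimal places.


T_out = T_in * (1 - eta * (1 - PR^(-(gamma-1)/gamma)))
Exponent = -(1.35-1)/1.35 = -0.25925926
PR^exp = 2.2^(-0.25925926) = 0.81512413
Factor = 1 - 0.78*(1 - 0.81512413) = 0.85579682
T_out = 381 * 0.85579682 = 326.06 K


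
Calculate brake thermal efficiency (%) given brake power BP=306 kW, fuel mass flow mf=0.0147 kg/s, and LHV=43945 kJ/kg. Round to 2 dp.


eta_BTE = (BP / (mf * LHV)) * 100
Denominator = 0.0147 * 43945 = 645.9915 kW
eta_BTE = (306 / 645.9915) * 100 = 47.37%


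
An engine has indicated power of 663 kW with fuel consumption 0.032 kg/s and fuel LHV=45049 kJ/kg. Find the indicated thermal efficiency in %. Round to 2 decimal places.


eta_ith = (IP / (mf * LHV)) * 100
Denominator = 0.032 * 45049 = 1441.5680 kW
eta_ith = (663 / 1441.5680) * 100 = 45.99%


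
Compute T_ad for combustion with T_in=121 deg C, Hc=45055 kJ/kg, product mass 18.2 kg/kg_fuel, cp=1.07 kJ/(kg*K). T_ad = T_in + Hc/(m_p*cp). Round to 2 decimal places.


T_ad = T_in + Hc / (m_p * cp)
Denominator = 18.2 * 1.07 = 19.4740
Temperature rise = 45055 / 19.4740 = 2313.60 K
T_ad = 121 + 2313.60 = 2434.60 deg C


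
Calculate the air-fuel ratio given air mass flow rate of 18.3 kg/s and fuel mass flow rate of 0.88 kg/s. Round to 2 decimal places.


AFR = m_air / m_fuel
AFR = 18.3 / 0.88 = 20.80


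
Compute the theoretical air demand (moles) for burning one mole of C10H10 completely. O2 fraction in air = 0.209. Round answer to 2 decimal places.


Balanced combustion: C10H10 + 12.5 O2 -> 10 CO2 + 5 H2O
O2 needed = C + H/4 = 10 + 10/4 = 12.50 moles
Air moles = O2 / 0.209 = 12.50 / 0.209 = 59.81 moles air


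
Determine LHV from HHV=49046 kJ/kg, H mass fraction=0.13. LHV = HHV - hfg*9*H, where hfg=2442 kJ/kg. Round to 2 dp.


LHV = HHV - hfg * 9 * H
Water correction = 2442 * 9 * 0.13 = 2857.140 kJ/kg
LHV = 49046 - 2857.140 = 46188.86 kJ/kg


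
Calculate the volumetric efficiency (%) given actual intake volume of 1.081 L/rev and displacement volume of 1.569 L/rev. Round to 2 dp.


eta_v = (V_actual / V_disp) * 100
Ratio = 1.081 / 1.569 = 0.6890
eta_v = 0.6890 * 100 = 68.90%


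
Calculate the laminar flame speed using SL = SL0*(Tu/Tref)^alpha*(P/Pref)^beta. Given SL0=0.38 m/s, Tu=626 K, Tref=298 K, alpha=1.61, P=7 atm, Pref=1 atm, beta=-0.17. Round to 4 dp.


SL = SL0 * (Tu/Tref)^alpha * (P/Pref)^beta
T ratio = 626/298 = 2.10067114
(T ratio)^alpha = 2.10067114^1.61 = 3.303669
(P/Pref)^beta = 7^(-0.17) = 0.718345
SL = 0.38 * 3.303669 * 0.718345 = 0.9018 m/s


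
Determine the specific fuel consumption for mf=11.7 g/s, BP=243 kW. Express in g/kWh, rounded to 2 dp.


SFC = (mf / BP) * 3600
Rate = 11.7 / 243 = 0.048148 g/(s*kW)
SFC = 0.048148 * 3600 = 173.33 g/kWh


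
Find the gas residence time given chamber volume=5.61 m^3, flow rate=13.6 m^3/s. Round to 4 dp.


tau = V / Q_flow
tau = 5.61 / 13.6 = 0.4125 s


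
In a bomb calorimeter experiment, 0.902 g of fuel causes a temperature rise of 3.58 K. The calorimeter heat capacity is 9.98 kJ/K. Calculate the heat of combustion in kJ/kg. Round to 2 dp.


Hc = C_cal * delta_T / m_fuel
Q_released = 9.98 * 3.58 = 35.7284 kJ
m_fuel = 0.902 g = 0.902/1000 kg = 0.000902 kg
Hc = 35.7284 / 0.000902 = 39610.20 kJ/kg


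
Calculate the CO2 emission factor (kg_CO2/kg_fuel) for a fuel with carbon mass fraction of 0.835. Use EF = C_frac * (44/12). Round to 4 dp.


EF = C_frac * (M_CO2 / M_C)
EF = 0.835 * (44/12)
EF = 0.835 * 3.666667 = 3.0617 kg_CO2/kg_fuel


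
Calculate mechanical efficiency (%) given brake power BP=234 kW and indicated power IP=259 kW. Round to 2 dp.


eta_mech = (BP / IP) * 100
Ratio = 234 / 259 = 0.9035
eta_mech = 0.9035 * 100 = 90.35%


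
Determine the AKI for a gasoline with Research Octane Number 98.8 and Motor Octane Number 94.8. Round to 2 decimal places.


AKI = (RON + MON) / 2
AKI = (98.8 + 94.8) / 2
AKI = 193.6 / 2 = 96.80


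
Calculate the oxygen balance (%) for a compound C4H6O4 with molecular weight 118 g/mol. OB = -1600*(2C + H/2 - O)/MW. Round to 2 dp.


OB = -1600 * (2C + H/2 - O) / MW
Inner = 2*4 + 6/2 - 4 = 7.00
OB = -1600 * 7.00 / 118 = -94.92%


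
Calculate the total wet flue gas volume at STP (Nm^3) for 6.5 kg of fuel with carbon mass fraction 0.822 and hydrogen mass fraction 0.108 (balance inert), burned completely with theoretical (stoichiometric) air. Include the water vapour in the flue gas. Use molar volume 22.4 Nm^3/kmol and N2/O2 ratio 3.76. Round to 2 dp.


Per kg fuel: CO2 = (C/12 kmol)*22.4 = (0.822/12)*22.4 = 1.53440 Nm^3
Per kg fuel: H2O = (H/2 kmol)*22.4 = (0.108/2)*22.4 = 1.20960 Nm^3
O2 needed per kg fuel = C/12 + H/4 = 0.822/12 + 0.108/4 = 0.09550000 kmol
Per kg fuel: N2 = O2*3.76*22.4 = 0.09550000*3.76*22.4 = 8.04339 Nm^3
Total per kg = 1.53440 + 1.20960 + 8.04339 = 10.78739 Nm^3
Total = 10.78739 * 6.5 = 70.12 Nm^3


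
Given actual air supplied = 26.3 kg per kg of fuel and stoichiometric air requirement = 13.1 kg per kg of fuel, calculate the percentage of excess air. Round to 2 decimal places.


Excess air = actual - stoichiometric = 26.3 - 13.1 = 13.20 kg/kg fuel
Excess air % = (excess / stoich) * 100 = (13.20 / 13.1) * 100 = 100.76%


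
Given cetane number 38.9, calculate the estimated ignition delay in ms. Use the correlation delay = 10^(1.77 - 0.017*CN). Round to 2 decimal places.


delay = 10^(1.77 - 0.017*CN)
Exponent = 1.77 - 0.017*38.9 = 1.1087
delay = 10^1.1087 = 12.84 ms


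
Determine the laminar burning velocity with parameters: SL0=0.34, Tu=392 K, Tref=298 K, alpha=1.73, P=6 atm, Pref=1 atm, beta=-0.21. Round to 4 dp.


SL = SL0 * (Tu/Tref)^alpha * (P/Pref)^beta
T ratio = 392/298 = 1.31543624
(T ratio)^alpha = 1.31543624^1.73 = 1.606907
(P/Pref)^beta = 6^(-0.21) = 0.686417
SL = 0.34 * 1.606907 * 0.686417 = 0.3750 m/s


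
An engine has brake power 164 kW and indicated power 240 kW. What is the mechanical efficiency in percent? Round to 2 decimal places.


eta_mech = (BP / IP) * 100
Ratio = 164 / 240 = 0.6833
eta_mech = 0.6833 * 100 = 68.33%


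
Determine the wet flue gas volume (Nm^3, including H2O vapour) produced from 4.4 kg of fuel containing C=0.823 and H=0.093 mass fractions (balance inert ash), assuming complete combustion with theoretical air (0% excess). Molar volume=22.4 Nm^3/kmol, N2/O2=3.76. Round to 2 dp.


Per kg fuel: CO2 = (C/12 kmol)*22.4 = (0.823/12)*22.4 = 1.53627 Nm^3
Per kg fuel: H2O = (H/2 kmol)*22.4 = (0.093/2)*22.4 = 1.04160 Nm^3
O2 needed per kg fuel = C/12 + H/4 = 0.823/12 + 0.093/4 = 0.09183333 kmol
Per kg fuel: N2 = O2*3.76*22.4 = 0.09183333*3.76*22.4 = 7.73457 Nm^3
Total per kg = 1.53627 + 1.04160 + 7.73457 = 10.31244 Nm^3
Total = 10.31244 * 4.4 = 45.37 Nm^3


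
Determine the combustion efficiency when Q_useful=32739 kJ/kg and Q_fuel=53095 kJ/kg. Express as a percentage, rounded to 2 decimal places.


Efficiency = (Q_useful / Q_fuel) * 100
Efficiency = (32739 / 53095) * 100
Efficiency = 0.6166 * 100 = 61.66%


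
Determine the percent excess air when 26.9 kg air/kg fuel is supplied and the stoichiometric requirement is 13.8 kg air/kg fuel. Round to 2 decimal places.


Excess air = actual - stoichiometric = 26.9 - 13.8 = 13.10 kg/kg fuel
Excess air % = (excess / stoich) * 100 = (13.10 / 13.8) * 100 = 94.93%


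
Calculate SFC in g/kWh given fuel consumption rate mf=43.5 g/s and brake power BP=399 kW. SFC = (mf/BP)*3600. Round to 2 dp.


SFC = (mf / BP) * 3600
Rate = 43.5 / 399 = 0.109023 g/(s*kW)
SFC = 0.109023 * 3600 = 392.48 g/kWh


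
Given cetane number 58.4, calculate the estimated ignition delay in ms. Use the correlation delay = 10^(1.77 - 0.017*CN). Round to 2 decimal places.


delay = 10^(1.77 - 0.017*CN)
Exponent = 1.77 - 0.017*58.4 = 0.7772
delay = 10^0.7772 = 5.99 ms


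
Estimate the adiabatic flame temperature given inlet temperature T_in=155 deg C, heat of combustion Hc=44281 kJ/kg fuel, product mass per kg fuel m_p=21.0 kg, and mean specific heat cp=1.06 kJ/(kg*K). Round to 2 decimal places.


T_ad = T_in + Hc / (m_p * cp)
Denominator = 21.0 * 1.06 = 22.2600
Temperature rise = 44281 / 22.2600 = 1989.26 K
T_ad = 155 + 1989.26 = 2144.26 deg C


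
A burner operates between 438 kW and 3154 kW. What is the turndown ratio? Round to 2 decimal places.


TDR = Q_max / Q_min
TDR = 3154 / 438 = 7.20


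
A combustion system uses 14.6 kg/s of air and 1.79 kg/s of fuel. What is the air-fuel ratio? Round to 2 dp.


AFR = m_air / m_fuel
AFR = 14.6 / 1.79 = 8.16


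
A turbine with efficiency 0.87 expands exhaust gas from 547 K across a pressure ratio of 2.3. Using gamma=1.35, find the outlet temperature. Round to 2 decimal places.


T_out = T_in * (1 - eta * (1 - PR^(-(gamma-1)/gamma)))
Exponent = -(1.35-1)/1.35 = -0.25925926
PR^exp = 2.3^(-0.25925926) = 0.80578413
Factor = 1 - 0.87*(1 - 0.80578413) = 0.83103219
T_out = 547 * 0.83103219 = 454.57 K


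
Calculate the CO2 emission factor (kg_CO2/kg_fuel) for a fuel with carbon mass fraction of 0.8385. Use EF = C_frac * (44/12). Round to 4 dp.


EF = C_frac * (M_CO2 / M_C)
EF = 0.8385 * (44/12)
EF = 0.8385 * 3.666667 = 3.0745 kg_CO2/kg_fuel


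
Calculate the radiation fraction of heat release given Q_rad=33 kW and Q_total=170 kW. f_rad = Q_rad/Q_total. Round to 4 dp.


f_rad = Q_rad / Q_total
f_rad = 33 / 170 = 0.1941


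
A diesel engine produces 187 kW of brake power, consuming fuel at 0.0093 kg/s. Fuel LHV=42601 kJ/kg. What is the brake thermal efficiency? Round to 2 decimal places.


eta_BTE = (BP / (mf * LHV)) * 100
Denominator = 0.0093 * 42601 = 396.1893 kW
eta_BTE = (187 / 396.1893) * 100 = 47.20%


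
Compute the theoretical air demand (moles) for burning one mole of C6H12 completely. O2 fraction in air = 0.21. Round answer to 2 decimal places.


Balanced combustion: C6H12 + 9 O2 -> 6 CO2 + 6 H2O
O2 needed = C + H/4 = 6 + 12/4 = 9.00 moles
Air moles = O2 / 0.21 = 9.00 / 0.21 = 42.86 moles air


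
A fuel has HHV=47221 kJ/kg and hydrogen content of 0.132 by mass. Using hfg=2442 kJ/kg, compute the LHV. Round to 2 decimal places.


LHV = HHV - hfg * 9 * H
Water correction = 2442 * 9 * 0.132 = 2901.096 kJ/kg
LHV = 47221 - 2901.096 = 44319.90 kJ/kg


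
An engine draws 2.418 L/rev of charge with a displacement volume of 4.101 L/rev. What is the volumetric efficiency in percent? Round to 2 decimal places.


eta_v = (V_actual / V_disp) * 100
Ratio = 2.418 / 4.101 = 0.5896
eta_v = 0.5896 * 100 = 58.96%


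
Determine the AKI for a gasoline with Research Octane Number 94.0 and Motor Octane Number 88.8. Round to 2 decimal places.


AKI = (RON + MON) / 2
AKI = (94.0 + 88.8) / 2
AKI = 182.8 / 2 = 91.40


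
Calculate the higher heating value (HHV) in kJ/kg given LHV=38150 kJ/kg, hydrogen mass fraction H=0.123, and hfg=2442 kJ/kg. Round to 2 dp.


HHV = LHV + hfg * 9 * H
Water addition = 2442 * 9 * 0.123 = 2703.294 kJ/kg
HHV = 38150 + 2703.294 = 40853.29 kJ/kg


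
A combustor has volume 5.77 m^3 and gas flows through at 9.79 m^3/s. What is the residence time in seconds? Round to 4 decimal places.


tau = V / Q_flow
tau = 5.77 / 9.79 = 0.5894 s


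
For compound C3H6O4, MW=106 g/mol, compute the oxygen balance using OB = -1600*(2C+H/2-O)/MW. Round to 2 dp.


OB = -1600 * (2C + H/2 - O) / MW
Inner = 2*3 + 6/2 - 4 = 5.00
OB = -1600 * 5.00 / 106 = -75.47%


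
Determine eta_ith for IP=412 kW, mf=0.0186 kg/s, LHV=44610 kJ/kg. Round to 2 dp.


eta_ith = (IP / (mf * LHV)) * 100
Denominator = 0.0186 * 44610 = 829.7460 kW
eta_ith = (412 / 829.7460) * 100 = 49.65%


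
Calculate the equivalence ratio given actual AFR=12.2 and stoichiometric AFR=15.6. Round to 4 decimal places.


phi = AFR_stoich / AFR_actual
phi = 15.6 / 12.2 = 1.2787


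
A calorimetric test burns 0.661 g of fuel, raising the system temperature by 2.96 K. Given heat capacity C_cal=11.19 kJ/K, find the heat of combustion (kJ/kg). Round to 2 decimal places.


Hc = C_cal * delta_T / m_fuel
Q_released = 11.19 * 2.96 = 33.1224 kJ
m_fuel = 0.661 g = 0.661/1000 kg = 0.000661 kg
Hc = 33.1224 / 0.000661 = 50109.53 kJ/kg


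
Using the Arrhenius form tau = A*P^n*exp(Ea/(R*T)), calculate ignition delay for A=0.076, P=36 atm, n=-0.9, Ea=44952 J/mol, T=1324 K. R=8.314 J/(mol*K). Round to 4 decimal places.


tau = A * P^n * exp(Ea/(R*T))
P^n = 36^(-0.9) = 0.03974914
Ea/(R*T) = 44952/(8.314*1324) = 4.083674
exp(Ea/(R*T)) = 59.363141
tau = 0.076 * 0.03974914 * 59.363141 = 0.1793 ms


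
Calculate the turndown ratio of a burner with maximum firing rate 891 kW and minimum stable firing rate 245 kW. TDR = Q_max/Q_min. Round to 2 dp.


TDR = Q_max / Q_min
TDR = 891 / 245 = 3.64


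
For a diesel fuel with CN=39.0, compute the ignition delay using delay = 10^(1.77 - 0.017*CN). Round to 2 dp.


delay = 10^(1.77 - 0.017*CN)
Exponent = 1.77 - 0.017*39.0 = 1.1070
delay = 10^1.1070 = 12.79 ms


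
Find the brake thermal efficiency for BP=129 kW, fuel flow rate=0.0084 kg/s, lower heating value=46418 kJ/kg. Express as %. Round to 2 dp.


eta_BTE = (BP / (mf * LHV)) * 100
Denominator = 0.0084 * 46418 = 389.9112 kW
eta_BTE = (129 / 389.9112) * 100 = 33.08%


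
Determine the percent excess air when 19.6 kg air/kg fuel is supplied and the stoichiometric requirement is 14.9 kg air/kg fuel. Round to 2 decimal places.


Excess air = actual - stoichiometric = 19.6 - 14.9 = 4.70 kg/kg fuel
Excess air % = (excess / stoich) * 100 = (4.70 / 14.9) * 100 = 31.54%


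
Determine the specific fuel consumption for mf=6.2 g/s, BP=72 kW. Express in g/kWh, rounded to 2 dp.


SFC = (mf / BP) * 3600
Rate = 6.2 / 72 = 0.086111 g/(s*kW)
SFC = 0.086111 * 3600 = 310.00 g/kWh


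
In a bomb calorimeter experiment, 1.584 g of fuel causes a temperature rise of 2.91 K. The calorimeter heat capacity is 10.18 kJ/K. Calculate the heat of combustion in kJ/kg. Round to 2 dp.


Hc = C_cal * delta_T / m_fuel
Q_released = 10.18 * 2.91 = 29.6238 kJ
m_fuel = 1.584 g = 1.584/1000 kg = 0.001584 kg
Hc = 29.6238 / 0.001584 = 18701.89 kJ/kg


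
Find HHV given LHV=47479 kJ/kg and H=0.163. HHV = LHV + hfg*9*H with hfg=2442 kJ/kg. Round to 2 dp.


HHV = LHV + hfg * 9 * H
Water addition = 2442 * 9 * 0.163 = 3582.414 kJ/kg
HHV = 47479 + 3582.414 = 51061.41 kJ/kg


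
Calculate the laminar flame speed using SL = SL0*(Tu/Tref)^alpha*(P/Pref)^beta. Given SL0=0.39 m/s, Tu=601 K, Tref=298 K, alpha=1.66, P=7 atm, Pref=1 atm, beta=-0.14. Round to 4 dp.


SL = SL0 * (Tu/Tref)^alpha * (P/Pref)^beta
T ratio = 601/298 = 2.01677852
(T ratio)^alpha = 2.01677852^1.66 = 3.204296
(P/Pref)^beta = 7^(-0.14) = 0.761529
SL = 0.39 * 3.204296 * 0.761529 = 0.9517 m/s


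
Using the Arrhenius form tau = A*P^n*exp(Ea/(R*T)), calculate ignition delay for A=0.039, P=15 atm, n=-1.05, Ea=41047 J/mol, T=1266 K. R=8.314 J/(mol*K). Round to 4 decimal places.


tau = A * P^n * exp(Ea/(R*T))
P^n = 15^(-1.05) = 0.05822429
Ea/(R*T) = 41047/(8.314*1266) = 3.899758
exp(Ea/(R*T)) = 49.390512
tau = 0.039 * 0.05822429 * 49.390512 = 0.1122 ms


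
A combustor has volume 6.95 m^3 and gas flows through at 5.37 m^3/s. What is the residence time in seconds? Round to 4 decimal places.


tau = V / Q_flow
tau = 6.95 / 5.37 = 1.2942 s


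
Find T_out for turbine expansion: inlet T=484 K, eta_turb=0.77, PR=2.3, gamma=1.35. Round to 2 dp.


T_out = T_in * (1 - eta * (1 - PR^(-(gamma-1)/gamma)))
Exponent = -(1.35-1)/1.35 = -0.25925926
PR^exp = 2.3^(-0.25925926) = 0.80578413
Factor = 1 - 0.77*(1 - 0.80578413) = 0.85045378
T_out = 484 * 0.85045378 = 411.62 K


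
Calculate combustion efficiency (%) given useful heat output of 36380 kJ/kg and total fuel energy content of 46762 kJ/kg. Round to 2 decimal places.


Efficiency = (Q_useful / Q_fuel) * 100
Efficiency = (36380 / 46762) * 100
Efficiency = 0.7780 * 100 = 77.80%


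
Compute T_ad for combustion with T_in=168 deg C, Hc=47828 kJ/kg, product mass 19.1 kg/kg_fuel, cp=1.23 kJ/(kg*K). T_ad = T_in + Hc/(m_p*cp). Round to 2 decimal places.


T_ad = T_in + Hc / (m_p * cp)
Denominator = 19.1 * 1.23 = 23.4930
Temperature rise = 47828 / 23.4930 = 2035.84 K
T_ad = 168 + 2035.84 = 2203.84 deg C


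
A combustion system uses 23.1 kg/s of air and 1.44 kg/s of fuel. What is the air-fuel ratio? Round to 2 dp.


AFR = m_air / m_fuel
AFR = 23.1 / 1.44 = 16.04


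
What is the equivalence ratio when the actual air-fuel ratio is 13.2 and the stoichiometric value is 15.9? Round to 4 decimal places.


phi = AFR_stoich / AFR_actual
phi = 15.9 / 13.2 = 1.2045


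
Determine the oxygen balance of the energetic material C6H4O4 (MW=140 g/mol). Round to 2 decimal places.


OB = -1600 * (2C + H/2 - O) / MW
Inner = 2*6 + 4/2 - 4 = 10.00
OB = -1600 * 10.00 / 140 = -114.29%


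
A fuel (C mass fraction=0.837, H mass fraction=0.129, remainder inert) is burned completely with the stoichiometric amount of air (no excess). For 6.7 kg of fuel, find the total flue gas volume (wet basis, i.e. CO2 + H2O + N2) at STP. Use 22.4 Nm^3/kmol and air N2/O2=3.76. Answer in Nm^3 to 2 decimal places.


Per kg fuel: CO2 = (C/12 kmol)*22.4 = (0.837/12)*22.4 = 1.56240 Nm^3
Per kg fuel: H2O = (H/2 kmol)*22.4 = (0.129/2)*22.4 = 1.44480 Nm^3
O2 needed per kg fuel = C/12 + H/4 = 0.837/12 + 0.129/4 = 0.10200000 kmol
Per kg fuel: N2 = O2*3.76*22.4 = 0.10200000*3.76*22.4 = 8.59085 Nm^3
Total per kg = 1.56240 + 1.44480 + 8.59085 = 11.59805 Nm^3
Total = 11.59805 * 6.7 = 77.71 Nm^3


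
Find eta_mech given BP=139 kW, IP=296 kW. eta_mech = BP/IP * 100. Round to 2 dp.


eta_mech = (BP / IP) * 100
Ratio = 139 / 296 = 0.4696
eta_mech = 0.4696 * 100 = 46.96%


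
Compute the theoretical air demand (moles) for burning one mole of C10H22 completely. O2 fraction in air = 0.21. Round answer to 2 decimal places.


Balanced combustion: C10H22 + 15.5 O2 -> 10 CO2 + 11 H2O
O2 needed = C + H/4 = 10 + 22/4 = 15.50 moles
Air moles = O2 / 0.21 = 15.50 / 0.21 = 73.81 moles air


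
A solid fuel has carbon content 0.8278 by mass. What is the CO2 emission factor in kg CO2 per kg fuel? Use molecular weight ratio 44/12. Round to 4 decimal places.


EF = C_frac * (M_CO2 / M_C)
EF = 0.8278 * (44/12)
EF = 0.8278 * 3.666667 = 3.0353 kg_CO2/kg_fuel


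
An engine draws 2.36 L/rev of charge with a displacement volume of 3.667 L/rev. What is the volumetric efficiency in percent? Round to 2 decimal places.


eta_v = (V_actual / V_disp) * 100
Ratio = 2.36 / 3.667 = 0.6436
eta_v = 0.6436 * 100 = 64.36%


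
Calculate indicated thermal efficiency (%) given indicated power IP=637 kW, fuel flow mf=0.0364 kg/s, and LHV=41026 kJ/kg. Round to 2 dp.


eta_ith = (IP / (mf * LHV)) * 100
Denominator = 0.0364 * 41026 = 1493.3464 kW
eta_ith = (637 / 1493.3464) * 100 = 42.66%


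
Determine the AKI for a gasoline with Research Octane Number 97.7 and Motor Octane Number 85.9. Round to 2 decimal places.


AKI = (RON + MON) / 2
AKI = (97.7 + 85.9) / 2
AKI = 183.6 / 2 = 91.80


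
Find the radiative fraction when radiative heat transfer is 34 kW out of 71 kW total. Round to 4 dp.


f_rad = Q_rad / Q_total
f_rad = 34 / 71 = 0.4789


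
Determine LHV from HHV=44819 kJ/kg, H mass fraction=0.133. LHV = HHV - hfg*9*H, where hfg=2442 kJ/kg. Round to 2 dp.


LHV = HHV - hfg * 9 * H
Water correction = 2442 * 9 * 0.133 = 2923.074 kJ/kg
LHV = 44819 - 2923.074 = 41895.93 kJ/kg


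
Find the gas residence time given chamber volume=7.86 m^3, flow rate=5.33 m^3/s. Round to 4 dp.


tau = V / Q_flow
tau = 7.86 / 5.33 = 1.4747 s


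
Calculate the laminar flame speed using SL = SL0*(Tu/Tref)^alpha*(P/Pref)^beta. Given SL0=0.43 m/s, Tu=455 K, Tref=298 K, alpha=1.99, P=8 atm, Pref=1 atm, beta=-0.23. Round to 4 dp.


SL = SL0 * (Tu/Tref)^alpha * (P/Pref)^beta
T ratio = 455/298 = 1.52684564
(T ratio)^alpha = 1.52684564^1.99 = 2.321412
(P/Pref)^beta = 8^(-0.23) = 0.619854
SL = 0.43 * 2.321412 * 0.619854 = 0.6187 m/s


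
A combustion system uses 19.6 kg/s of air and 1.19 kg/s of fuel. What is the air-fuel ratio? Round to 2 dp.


AFR = m_air / m_fuel
AFR = 19.6 / 1.19 = 16.47


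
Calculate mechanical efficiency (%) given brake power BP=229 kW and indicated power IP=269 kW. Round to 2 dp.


eta_mech = (BP / IP) * 100
Ratio = 229 / 269 = 0.8513
eta_mech = 0.8513 * 100 = 85.13%


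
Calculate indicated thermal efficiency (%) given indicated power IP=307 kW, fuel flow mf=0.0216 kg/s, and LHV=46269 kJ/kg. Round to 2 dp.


eta_ith = (IP / (mf * LHV)) * 100
Denominator = 0.0216 * 46269 = 999.4104 kW
eta_ith = (307 / 999.4104) * 100 = 30.72%


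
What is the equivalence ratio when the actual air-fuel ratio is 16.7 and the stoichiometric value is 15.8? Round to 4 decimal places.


phi = AFR_stoich / AFR_actual
phi = 15.8 / 16.7 = 0.9461


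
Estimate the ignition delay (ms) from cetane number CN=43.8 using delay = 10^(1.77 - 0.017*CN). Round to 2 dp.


delay = 10^(1.77 - 0.017*CN)
Exponent = 1.77 - 0.017*43.8 = 1.0254
delay = 10^1.0254 = 10.60 ms


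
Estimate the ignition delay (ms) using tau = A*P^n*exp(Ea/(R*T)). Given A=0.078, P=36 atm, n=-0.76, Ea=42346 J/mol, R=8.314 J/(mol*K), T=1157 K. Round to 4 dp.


tau = A * P^n * exp(Ea/(R*T))
P^n = 36^(-0.76) = 0.06564628
Ea/(R*T) = 42346/(8.314*1157) = 4.402192
exp(Ea/(R*T)) = 81.629633
tau = 0.078 * 0.06564628 * 81.629633 = 0.4180 ms


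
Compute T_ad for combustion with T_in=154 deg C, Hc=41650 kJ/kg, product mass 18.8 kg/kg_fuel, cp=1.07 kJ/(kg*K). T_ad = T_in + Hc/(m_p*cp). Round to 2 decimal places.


T_ad = T_in + Hc / (m_p * cp)
Denominator = 18.8 * 1.07 = 20.1160
Temperature rise = 41650 / 20.1160 = 2070.49 K
T_ad = 154 + 2070.49 = 2224.49 deg C


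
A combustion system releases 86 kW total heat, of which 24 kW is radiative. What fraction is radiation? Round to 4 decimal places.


f_rad = Q_rad / Q_total
f_rad = 24 / 86 = 0.2791


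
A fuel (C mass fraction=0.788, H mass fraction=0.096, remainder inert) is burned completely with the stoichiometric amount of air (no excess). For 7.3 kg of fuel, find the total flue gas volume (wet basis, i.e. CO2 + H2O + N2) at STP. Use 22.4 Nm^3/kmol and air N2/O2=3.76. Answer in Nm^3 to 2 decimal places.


Per kg fuel: CO2 = (C/12 kmol)*22.4 = (0.788/12)*22.4 = 1.47093 Nm^3
Per kg fuel: H2O = (H/2 kmol)*22.4 = (0.096/2)*22.4 = 1.07520 Nm^3
O2 needed per kg fuel = C/12 + H/4 = 0.788/12 + 0.096/4 = 0.08966667 kmol
Per kg fuel: N2 = O2*3.76*22.4 = 0.08966667*3.76*22.4 = 7.55209 Nm^3
Total per kg = 1.47093 + 1.07520 + 7.55209 = 10.09822 Nm^3
Total = 10.09822 * 7.3 = 73.72 Nm^3


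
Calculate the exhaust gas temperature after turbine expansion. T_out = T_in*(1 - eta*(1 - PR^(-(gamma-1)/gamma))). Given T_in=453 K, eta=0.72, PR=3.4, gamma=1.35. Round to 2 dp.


T_out = T_in * (1 - eta * (1 - PR^(-(gamma-1)/gamma)))
Exponent = -(1.35-1)/1.35 = -0.25925926
PR^exp = 3.4^(-0.25925926) = 0.72813041
Factor = 1 - 0.72*(1 - 0.72813041) = 0.80425390
T_out = 453 * 0.80425390 = 364.33 K


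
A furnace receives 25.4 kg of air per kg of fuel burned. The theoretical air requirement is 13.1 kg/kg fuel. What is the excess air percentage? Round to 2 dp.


Excess air = actual - stoichiometric = 25.4 - 13.1 = 12.30 kg/kg fuel
Excess air % = (excess / stoich) * 100 = (12.30 / 13.1) * 100 = 93.89%


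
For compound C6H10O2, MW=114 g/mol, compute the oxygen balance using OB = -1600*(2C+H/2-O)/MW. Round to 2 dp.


OB = -1600 * (2C + H/2 - O) / MW
Inner = 2*6 + 10/2 - 2 = 15.00
OB = -1600 * 15.00 / 114 = -210.53%


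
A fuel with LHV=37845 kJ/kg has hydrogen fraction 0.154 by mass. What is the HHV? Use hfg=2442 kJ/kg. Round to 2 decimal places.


HHV = LHV + hfg * 9 * H
Water addition = 2442 * 9 * 0.154 = 3384.612 kJ/kg
HHV = 37845 + 3384.612 = 41229.61 kJ/kg


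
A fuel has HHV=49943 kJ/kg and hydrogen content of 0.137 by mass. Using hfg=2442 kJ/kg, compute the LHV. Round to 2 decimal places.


LHV = HHV - hfg * 9 * H
Water correction = 2442 * 9 * 0.137 = 3010.986 kJ/kg
LHV = 49943 - 3010.986 = 46932.01 kJ/kg


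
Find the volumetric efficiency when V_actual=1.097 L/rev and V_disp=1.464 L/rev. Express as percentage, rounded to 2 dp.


eta_v = (V_actual / V_disp) * 100
Ratio = 1.097 / 1.464 = 0.7493
eta_v = 0.7493 * 100 = 74.93%


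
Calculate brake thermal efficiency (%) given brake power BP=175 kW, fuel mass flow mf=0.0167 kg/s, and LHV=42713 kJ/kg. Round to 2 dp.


eta_BTE = (BP / (mf * LHV)) * 100
Denominator = 0.0167 * 42713 = 713.3071 kW
eta_BTE = (175 / 713.3071) * 100 = 24.53%


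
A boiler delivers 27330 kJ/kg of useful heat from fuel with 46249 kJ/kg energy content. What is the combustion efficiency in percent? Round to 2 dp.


Efficiency = (Q_useful / Q_fuel) * 100
Efficiency = (27330 / 46249) * 100
Efficiency = 0.5909 * 100 = 59.09%


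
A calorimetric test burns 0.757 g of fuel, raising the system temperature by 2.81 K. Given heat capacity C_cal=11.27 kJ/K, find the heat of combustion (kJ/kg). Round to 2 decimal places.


Hc = C_cal * delta_T / m_fuel
Q_released = 11.27 * 2.81 = 31.6687 kJ
m_fuel = 0.757 g = 0.757/1000 kg = 0.000757 kg
Hc = 31.6687 / 0.000757 = 41834.48 kJ/kg


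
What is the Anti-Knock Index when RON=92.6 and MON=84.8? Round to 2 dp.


AKI = (RON + MON) / 2
AKI = (92.6 + 84.8) / 2
AKI = 177.4 / 2 = 88.70


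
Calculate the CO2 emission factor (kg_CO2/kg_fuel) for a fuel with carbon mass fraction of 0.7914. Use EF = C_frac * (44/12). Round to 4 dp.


EF = C_frac * (M_CO2 / M_C)
EF = 0.7914 * (44/12)
EF = 0.7914 * 3.666667 = 2.9018 kg_CO2/kg_fuel


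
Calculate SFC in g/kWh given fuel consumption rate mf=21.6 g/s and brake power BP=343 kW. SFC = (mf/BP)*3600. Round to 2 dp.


SFC = (mf / BP) * 3600
Rate = 21.6 / 343 = 0.062974 g/(s*kW)
SFC = 0.062974 * 3600 = 226.71 g/kWh


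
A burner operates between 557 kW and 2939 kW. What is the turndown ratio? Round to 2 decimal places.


TDR = Q_max / Q_min
TDR = 2939 / 557 = 5.28


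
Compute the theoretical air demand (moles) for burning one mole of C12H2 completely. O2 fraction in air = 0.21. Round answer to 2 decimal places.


Balanced combustion: C12H2 + 12.5 O2 -> 12 CO2 + 1 H2O
O2 needed = C + H/4 = 12 + 2/4 = 12.50 moles
Air moles = O2 / 0.21 = 12.50 / 0.21 = 59.52 moles air


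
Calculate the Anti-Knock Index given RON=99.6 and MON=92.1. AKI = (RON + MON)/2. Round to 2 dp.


AKI = (RON + MON) / 2
AKI = (99.6 + 92.1) / 2
AKI = 191.7 / 2 = 95.85


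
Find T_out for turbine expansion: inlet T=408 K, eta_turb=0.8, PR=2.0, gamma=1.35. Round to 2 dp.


T_out = T_in * (1 - eta * (1 - PR^(-(gamma-1)/gamma)))
Exponent = -(1.35-1)/1.35 = -0.25925926
PR^exp = 2.0^(-0.25925926) = 0.83551680
Factor = 1 - 0.8*(1 - 0.83551680) = 0.86841344
T_out = 408 * 0.86841344 = 354.31 K


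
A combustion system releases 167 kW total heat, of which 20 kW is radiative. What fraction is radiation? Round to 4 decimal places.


f_rad = Q_rad / Q_total
f_rad = 20 / 167 = 0.1198


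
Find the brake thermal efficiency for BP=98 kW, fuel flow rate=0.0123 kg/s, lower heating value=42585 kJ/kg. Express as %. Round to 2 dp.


eta_BTE = (BP / (mf * LHV)) * 100
Denominator = 0.0123 * 42585 = 523.7955 kW
eta_BTE = (98 / 523.7955) * 100 = 18.71%


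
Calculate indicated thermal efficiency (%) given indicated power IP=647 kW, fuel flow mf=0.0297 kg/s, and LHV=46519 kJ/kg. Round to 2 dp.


eta_ith = (IP / (mf * LHV)) * 100
Denominator = 0.0297 * 46519 = 1381.6143 kW
eta_ith = (647 / 1381.6143) * 100 = 46.83%


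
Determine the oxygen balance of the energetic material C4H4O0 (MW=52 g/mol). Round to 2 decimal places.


OB = -1600 * (2C + H/2 - O) / MW
Inner = 2*4 + 4/2 - 0 = 10.00
OB = -1600 * 10.00 / 52 = -307.69%


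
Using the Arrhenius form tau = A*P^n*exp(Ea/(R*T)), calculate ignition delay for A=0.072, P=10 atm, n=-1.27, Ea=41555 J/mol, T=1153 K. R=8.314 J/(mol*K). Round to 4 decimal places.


tau = A * P^n * exp(Ea/(R*T))
P^n = 10^(-1.27) = 0.05370318
Ea/(R*T) = 41555/(8.314*1153) = 4.334949
exp(Ea/(R*T)) = 76.321041
tau = 0.072 * 0.05370318 * 76.321041 = 0.2951 ms


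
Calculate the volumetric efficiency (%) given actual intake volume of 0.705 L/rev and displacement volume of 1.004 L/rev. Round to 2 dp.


eta_v = (V_actual / V_disp) * 100
Ratio = 0.705 / 1.004 = 0.7022
eta_v = 0.7022 * 100 = 70.22%


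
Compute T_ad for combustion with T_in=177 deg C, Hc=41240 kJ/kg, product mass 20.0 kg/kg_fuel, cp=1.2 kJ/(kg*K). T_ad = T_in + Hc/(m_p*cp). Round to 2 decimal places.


T_ad = T_in + Hc / (m_p * cp)
Denominator = 20.0 * 1.2 = 24.0000
Temperature rise = 41240 / 24.0000 = 1718.33 K
T_ad = 177 + 1718.33 = 1895.33 deg C


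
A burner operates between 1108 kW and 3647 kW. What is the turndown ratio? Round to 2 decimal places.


TDR = Q_max / Q_min
TDR = 3647 / 1108 = 3.29


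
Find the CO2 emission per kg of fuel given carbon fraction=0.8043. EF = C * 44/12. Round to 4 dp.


EF = C_frac * (M_CO2 / M_C)
EF = 0.8043 * (44/12)
EF = 0.8043 * 3.666667 = 2.9491 kg_CO2/kg_fuel


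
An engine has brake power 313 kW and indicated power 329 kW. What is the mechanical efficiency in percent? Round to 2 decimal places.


eta_mech = (BP / IP) * 100
Ratio = 313 / 329 = 0.9514
eta_mech = 0.9514 * 100 = 95.14%


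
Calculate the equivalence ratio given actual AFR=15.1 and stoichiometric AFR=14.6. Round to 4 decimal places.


phi = AFR_stoich / AFR_actual
phi = 14.6 / 15.1 = 0.9669


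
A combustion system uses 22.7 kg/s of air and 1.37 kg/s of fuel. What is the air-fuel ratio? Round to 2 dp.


AFR = m_air / m_fuel
AFR = 22.7 / 1.37 = 16.57


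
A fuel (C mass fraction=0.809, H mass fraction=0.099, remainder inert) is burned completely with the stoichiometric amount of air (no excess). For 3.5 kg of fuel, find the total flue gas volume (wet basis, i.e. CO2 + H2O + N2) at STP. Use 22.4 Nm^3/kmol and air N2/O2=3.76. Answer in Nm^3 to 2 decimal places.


Per kg fuel: CO2 = (C/12 kmol)*22.4 = (0.809/12)*22.4 = 1.51013 Nm^3
Per kg fuel: H2O = (H/2 kmol)*22.4 = (0.099/2)*22.4 = 1.10880 Nm^3
O2 needed per kg fuel = C/12 + H/4 = 0.809/12 + 0.099/4 = 0.09216667 kmol
Per kg fuel: N2 = O2*3.76*22.4 = 0.09216667*3.76*22.4 = 7.76265 Nm^3
Total per kg = 1.51013 + 1.10880 + 7.76265 = 10.38158 Nm^3
Total = 10.38158 * 3.5 = 36.34 Nm^3


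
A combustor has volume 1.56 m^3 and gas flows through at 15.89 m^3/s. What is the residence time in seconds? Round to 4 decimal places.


tau = V / Q_flow
tau = 1.56 / 15.89 = 0.0982 s


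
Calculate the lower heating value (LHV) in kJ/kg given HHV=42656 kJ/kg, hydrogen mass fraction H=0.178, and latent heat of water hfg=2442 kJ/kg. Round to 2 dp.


LHV = HHV - hfg * 9 * H
Water correction = 2442 * 9 * 0.178 = 3912.084 kJ/kg
LHV = 42656 - 3912.084 = 38743.92 kJ/kg


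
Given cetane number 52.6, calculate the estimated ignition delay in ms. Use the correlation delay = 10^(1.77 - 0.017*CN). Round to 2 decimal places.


delay = 10^(1.77 - 0.017*CN)
Exponent = 1.77 - 0.017*52.6 = 0.8758
delay = 10^0.8758 = 7.51 ms


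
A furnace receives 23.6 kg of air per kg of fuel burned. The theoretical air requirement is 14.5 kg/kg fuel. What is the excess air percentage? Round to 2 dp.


Excess air = actual - stoichiometric = 23.6 - 14.5 = 9.10 kg/kg fuel
Excess air % = (excess / stoich) * 100 = (9.10 / 14.5) * 100 = 62.76%


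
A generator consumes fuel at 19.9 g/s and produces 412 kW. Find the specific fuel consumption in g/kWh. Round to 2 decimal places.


SFC = (mf / BP) * 3600
Rate = 19.9 / 412 = 0.048301 g/(s*kW)
SFC = 0.048301 * 3600 = 173.88 g/kWh


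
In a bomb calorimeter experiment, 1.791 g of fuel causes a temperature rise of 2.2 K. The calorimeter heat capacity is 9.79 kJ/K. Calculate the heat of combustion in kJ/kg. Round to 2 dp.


Hc = C_cal * delta_T / m_fuel
Q_released = 9.79 * 2.2 = 21.5380 kJ
m_fuel = 1.791 g = 1.791/1000 kg = 0.001791 kg
Hc = 21.5380 / 0.001791 = 12025.68 kJ/kg


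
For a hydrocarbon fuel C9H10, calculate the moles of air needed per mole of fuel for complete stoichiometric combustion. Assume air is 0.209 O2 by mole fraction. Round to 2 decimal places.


Balanced combustion: C9H10 + 11.5 O2 -> 9 CO2 + 5 H2O
O2 needed = C + H/4 = 9 + 10/4 = 11.50 moles
Air moles = O2 / 0.209 = 11.50 / 0.209 = 55.02 moles air


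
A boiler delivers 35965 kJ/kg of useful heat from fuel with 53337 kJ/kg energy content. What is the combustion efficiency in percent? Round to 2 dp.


Efficiency = (Q_useful / Q_fuel) * 100
Efficiency = (35965 / 53337) * 100
Efficiency = 0.6743 * 100 = 67.43%


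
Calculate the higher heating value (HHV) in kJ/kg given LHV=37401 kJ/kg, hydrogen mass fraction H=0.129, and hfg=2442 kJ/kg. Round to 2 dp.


HHV = LHV + hfg * 9 * H
Water addition = 2442 * 9 * 0.129 = 2835.162 kJ/kg
HHV = 37401 + 2835.162 = 40236.16 kJ/kg


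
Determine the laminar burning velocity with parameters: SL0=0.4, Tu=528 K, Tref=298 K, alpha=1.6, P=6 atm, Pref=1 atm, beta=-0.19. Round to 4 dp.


SL = SL0 * (Tu/Tref)^alpha * (P/Pref)^beta
T ratio = 528/298 = 1.77181208
(T ratio)^alpha = 1.77181208^1.6 = 2.497286
(P/Pref)^beta = 6^(-0.19) = 0.711461
SL = 0.4 * 2.497286 * 0.711461 = 0.7107 m/s


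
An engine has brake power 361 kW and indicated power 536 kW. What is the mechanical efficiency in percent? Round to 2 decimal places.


eta_mech = (BP / IP) * 100
Ratio = 361 / 536 = 0.6735
eta_mech = 0.6735 * 100 = 67.35%


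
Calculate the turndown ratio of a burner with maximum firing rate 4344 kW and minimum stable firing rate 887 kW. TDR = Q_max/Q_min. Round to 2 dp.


TDR = Q_max / Q_min
TDR = 4344 / 887 = 4.90


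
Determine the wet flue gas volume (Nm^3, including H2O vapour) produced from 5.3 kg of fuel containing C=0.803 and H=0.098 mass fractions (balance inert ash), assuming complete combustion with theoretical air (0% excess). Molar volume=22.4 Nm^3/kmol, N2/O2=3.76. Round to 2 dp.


Per kg fuel: CO2 = (C/12 kmol)*22.4 = (0.803/12)*22.4 = 1.49893 Nm^3
Per kg fuel: H2O = (H/2 kmol)*22.4 = (0.098/2)*22.4 = 1.09760 Nm^3
O2 needed per kg fuel = C/12 + H/4 = 0.803/12 + 0.098/4 = 0.09141667 kmol
Per kg fuel: N2 = O2*3.76*22.4 = 0.09141667*3.76*22.4 = 7.69948 Nm^3
Total per kg = 1.49893 + 1.09760 + 7.69948 = 10.29601 Nm^3
Total = 10.29601 * 5.3 = 54.57 Nm^3


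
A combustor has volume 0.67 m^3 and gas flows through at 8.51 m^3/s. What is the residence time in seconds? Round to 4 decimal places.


tau = V / Q_flow
tau = 0.67 / 8.51 = 0.0787 s


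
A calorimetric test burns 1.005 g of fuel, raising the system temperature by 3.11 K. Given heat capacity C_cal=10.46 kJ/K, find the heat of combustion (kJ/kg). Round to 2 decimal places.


Hc = C_cal * delta_T / m_fuel
Q_released = 10.46 * 3.11 = 32.5306 kJ
m_fuel = 1.005 g = 1.005/1000 kg = 0.001005 kg
Hc = 32.5306 / 0.001005 = 32368.76 kJ/kg


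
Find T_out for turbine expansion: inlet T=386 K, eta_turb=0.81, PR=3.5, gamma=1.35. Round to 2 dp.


T_out = T_in * (1 - eta * (1 - PR^(-(gamma-1)/gamma)))
Exponent = -(1.35-1)/1.35 = -0.25925926
PR^exp = 3.5^(-0.25925926) = 0.72267881
Factor = 1 - 0.81*(1 - 0.72267881) = 0.77536984
T_out = 386 * 0.77536984 = 299.29 K


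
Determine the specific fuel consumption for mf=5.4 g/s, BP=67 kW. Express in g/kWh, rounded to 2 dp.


SFC = (mf / BP) * 3600
Rate = 5.4 / 67 = 0.080597 g/(s*kW)
SFC = 0.080597 * 3600 = 290.15 g/kWh


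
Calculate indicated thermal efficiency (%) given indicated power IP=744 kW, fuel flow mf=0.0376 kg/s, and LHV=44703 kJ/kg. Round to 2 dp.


eta_ith = (IP / (mf * LHV)) * 100
Denominator = 0.0376 * 44703 = 1680.8328 kW
eta_ith = (744 / 1680.8328) * 100 = 44.26%


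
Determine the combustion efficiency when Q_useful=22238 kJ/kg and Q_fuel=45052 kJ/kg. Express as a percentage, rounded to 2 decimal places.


Efficiency = (Q_useful / Q_fuel) * 100
Efficiency = (22238 / 45052) * 100
Efficiency = 0.4936 * 100 = 49.36%


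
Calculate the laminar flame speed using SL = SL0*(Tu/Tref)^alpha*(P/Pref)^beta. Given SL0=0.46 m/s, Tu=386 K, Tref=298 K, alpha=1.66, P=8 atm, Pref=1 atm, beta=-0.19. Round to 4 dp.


SL = SL0 * (Tu/Tref)^alpha * (P/Pref)^beta
T ratio = 386/298 = 1.29530201
(T ratio)^alpha = 1.29530201^1.66 = 1.536512
(P/Pref)^beta = 8^(-0.19) = 0.673617
SL = 0.46 * 1.536512 * 0.673617 = 0.4761 m/s


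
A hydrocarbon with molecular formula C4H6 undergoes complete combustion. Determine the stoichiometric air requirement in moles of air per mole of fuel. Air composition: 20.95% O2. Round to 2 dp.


Balanced combustion: C4H6 + 5.5 O2 -> 4 CO2 + 3 H2O
O2 needed = C + H/4 = 4 + 6/4 = 5.50 moles
Air moles = O2 / 0.2095 = 5.50 / 0.2095 = 26.25 moles air


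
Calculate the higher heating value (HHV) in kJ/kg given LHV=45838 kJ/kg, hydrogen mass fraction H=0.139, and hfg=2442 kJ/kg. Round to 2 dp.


HHV = LHV + hfg * 9 * H
Water addition = 2442 * 9 * 0.139 = 3054.942 kJ/kg
HHV = 45838 + 3054.942 = 48892.94 kJ/kg


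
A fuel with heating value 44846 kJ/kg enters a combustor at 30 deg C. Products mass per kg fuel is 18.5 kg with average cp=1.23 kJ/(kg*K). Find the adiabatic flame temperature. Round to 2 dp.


T_ad = T_in + Hc / (m_p * cp)
Denominator = 18.5 * 1.23 = 22.7550
Temperature rise = 44846 / 22.7550 = 1970.82 K
T_ad = 30 + 1970.82 = 2000.82 deg C


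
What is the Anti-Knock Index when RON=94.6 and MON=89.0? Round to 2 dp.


AKI = (RON + MON) / 2
AKI = (94.6 + 89.0) / 2
AKI = 183.6 / 2 = 91.80


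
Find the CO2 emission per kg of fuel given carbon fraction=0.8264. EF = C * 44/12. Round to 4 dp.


EF = C_frac * (M_CO2 / M_C)
EF = 0.8264 * (44/12)
EF = 0.8264 * 3.666667 = 3.0301 kg_CO2/kg_fuel


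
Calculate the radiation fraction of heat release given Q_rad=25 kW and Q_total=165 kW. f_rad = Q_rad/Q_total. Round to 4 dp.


f_rad = Q_rad / Q_total
f_rad = 25 / 165 = 0.1515


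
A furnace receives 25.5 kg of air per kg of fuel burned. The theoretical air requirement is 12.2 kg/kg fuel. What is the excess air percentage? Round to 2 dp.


Excess air = actual - stoichiometric = 25.5 - 12.2 = 13.30 kg/kg fuel
Excess air % = (excess / stoich) * 100 = (13.30 / 12.2) * 100 = 109.02%


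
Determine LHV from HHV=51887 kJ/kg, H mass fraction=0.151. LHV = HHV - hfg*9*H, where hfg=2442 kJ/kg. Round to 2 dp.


LHV = HHV - hfg * 9 * H
Water correction = 2442 * 9 * 0.151 = 3318.678 kJ/kg
LHV = 51887 - 3318.678 = 48568.32 kJ/kg


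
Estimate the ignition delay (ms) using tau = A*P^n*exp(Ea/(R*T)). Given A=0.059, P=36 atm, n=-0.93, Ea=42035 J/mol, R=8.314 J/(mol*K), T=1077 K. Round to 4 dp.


tau = A * P^n * exp(Ea/(R*T))
P^n = 36^(-0.93) = 0.03569757
Ea/(R*T) = 42035/(8.314*1077) = 4.694457
exp(Ea/(R*T)) = 109.339377
tau = 0.059 * 0.03569757 * 109.339377 = 0.2303 ms


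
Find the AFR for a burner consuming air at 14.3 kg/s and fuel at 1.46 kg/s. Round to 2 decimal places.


AFR = m_air / m_fuel
AFR = 14.3 / 1.46 = 9.79


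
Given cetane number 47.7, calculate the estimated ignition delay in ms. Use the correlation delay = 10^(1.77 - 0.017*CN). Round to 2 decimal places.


delay = 10^(1.77 - 0.017*CN)
Exponent = 1.77 - 0.017*47.7 = 0.9591
delay = 10^0.9591 = 9.10 ms


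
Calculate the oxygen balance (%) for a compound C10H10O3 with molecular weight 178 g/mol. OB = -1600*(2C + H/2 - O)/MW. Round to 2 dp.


OB = -1600 * (2C + H/2 - O) / MW
Inner = 2*10 + 10/2 - 3 = 22.00
OB = -1600 * 22.00 / 178 = -197.75%
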